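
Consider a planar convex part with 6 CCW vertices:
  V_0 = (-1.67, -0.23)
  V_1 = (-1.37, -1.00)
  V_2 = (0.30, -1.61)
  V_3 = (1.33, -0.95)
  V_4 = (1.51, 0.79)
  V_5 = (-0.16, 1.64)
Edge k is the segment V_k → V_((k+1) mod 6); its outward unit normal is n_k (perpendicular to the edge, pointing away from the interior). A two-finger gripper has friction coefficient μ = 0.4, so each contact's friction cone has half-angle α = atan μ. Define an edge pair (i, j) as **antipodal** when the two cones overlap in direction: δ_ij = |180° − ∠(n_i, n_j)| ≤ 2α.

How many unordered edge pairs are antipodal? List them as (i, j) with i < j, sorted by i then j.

count = 5; pairs: (0,3), (0,4), (1,4), (2,5), (3,5)

α = atan 0.4 = 21.80°;  2α = 43.60°
n_0 = (-0.9318, -0.3630)
n_1 = (-0.3431, -0.9393)
n_2 = (+0.5395, -0.8420)
n_3 = (+0.9947, -0.1029)
n_4 = (+0.4536, +0.8912)
n_5 = (-0.7780, +0.6282)
  (0,1): δ = 131.35°  ·
  (0,2): δ = 78.64°  ·
  (0,3): δ = 27.19°  ✓
  (0,4): δ = 41.74°  ✓
  (0,5): δ = 119.79°  ·
  (1,2): δ = 127.28°  ·
  (1,3): δ = 75.84°  ·
  (1,4): δ = 6.91°  ✓
  (1,5): δ = 71.15°  ·
  (2,3): δ = 128.56°  ·
  (2,4): δ = 59.63°  ·
  (2,5): δ = 18.43°  ✓
  (3,4): δ = 111.07°  ·
  (3,5): δ = 33.01°  ✓
  (4,5): δ = 101.95°  ·
antipodal pairs: 5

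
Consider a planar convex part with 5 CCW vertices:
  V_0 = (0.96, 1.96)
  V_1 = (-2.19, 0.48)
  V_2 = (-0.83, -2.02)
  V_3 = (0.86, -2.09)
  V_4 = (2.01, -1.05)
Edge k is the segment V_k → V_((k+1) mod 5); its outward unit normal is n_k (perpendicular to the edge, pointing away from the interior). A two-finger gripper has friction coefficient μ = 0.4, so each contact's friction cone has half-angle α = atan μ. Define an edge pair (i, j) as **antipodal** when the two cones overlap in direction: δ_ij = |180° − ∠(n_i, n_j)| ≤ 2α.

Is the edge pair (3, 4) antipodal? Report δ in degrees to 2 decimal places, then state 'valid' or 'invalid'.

δ = 112.89°, invalid

α = atan 0.4 = 21.80°;  2α = 43.60°
edge 3: e_3 = (+1.15, +1.04);  n_3 = (+0.6707, -0.7417)
edge 4: e_4 = (-1.05, +3.01);  n_4 = (+0.9442, +0.3294)
∠(n_3, n_4) = 67.11°
δ = |180° − 67.11°| = 112.89°
112.89° > 2α = 43.60°  →  invalid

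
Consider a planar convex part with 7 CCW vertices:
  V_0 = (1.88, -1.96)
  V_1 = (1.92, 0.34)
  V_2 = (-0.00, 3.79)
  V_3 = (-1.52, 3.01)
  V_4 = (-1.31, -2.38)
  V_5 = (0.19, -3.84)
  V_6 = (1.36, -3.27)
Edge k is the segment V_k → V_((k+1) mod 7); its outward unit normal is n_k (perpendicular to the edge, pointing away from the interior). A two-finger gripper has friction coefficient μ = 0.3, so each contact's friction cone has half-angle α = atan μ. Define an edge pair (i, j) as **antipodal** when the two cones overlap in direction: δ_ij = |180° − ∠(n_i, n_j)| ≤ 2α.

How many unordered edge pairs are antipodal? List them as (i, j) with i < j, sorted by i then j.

α = atan 0.3 = 16.70°;  2α = 33.40°
n_0 = (+0.9998, -0.0174)
n_1 = (+0.8738, +0.4863)
n_2 = (-0.4566, +0.8897)
n_3 = (-0.9992, -0.0389)
n_4 = (-0.6975, -0.7166)
n_5 = (+0.4380, -0.8990)
n_6 = (+0.9295, -0.3689)
  (0,1): δ = 149.91°  ·
  (0,2): δ = 61.84°  ·
  (0,3): δ = 3.23°  ✓
  (0,4): δ = 46.77°  ·
  (0,5): δ = 116.97°  ·
  (0,6): δ = 159.35°  ·
  (1,2): δ = 91.93°  ·
  (1,3): δ = 26.87°  ✓
  (1,4): δ = 16.68°  ✓
  (1,5): δ = 86.88°  ·
  (1,6): δ = 129.25°  ·
  (2,3): δ = 114.93°  ·
  (2,4): δ = 71.39°  ·
  (2,5): δ = 1.19°  ✓
  (2,6): δ = 41.18°  ·
  (3,4): δ = 136.46°  ·
  (3,5): δ = 66.26°  ·
  (3,6): δ = 23.88°  ✓
  (4,5): δ = 109.80°  ·
  (4,6): δ = 67.42°  ·
  (5,6): δ = 137.62°  ·
antipodal pairs: 5

count = 5; pairs: (0,3), (1,3), (1,4), (2,5), (3,6)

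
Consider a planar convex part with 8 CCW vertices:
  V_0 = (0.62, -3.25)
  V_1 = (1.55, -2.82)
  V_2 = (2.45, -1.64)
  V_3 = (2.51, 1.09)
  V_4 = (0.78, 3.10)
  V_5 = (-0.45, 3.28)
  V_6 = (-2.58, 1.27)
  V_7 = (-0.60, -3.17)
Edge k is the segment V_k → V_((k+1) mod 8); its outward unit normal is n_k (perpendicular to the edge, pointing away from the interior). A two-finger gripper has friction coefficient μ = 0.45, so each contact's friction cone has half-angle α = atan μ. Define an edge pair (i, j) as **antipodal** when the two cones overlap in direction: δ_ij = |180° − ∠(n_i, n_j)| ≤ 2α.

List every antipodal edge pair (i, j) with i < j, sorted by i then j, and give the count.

α = atan 0.45 = 24.23°;  2α = 48.46°
n_0 = (+0.4197, -0.9077)
n_1 = (+0.7951, -0.6064)
n_2 = (+0.9998, -0.0220)
n_3 = (+0.7579, +0.6523)
n_4 = (+0.1448, +0.9895)
n_5 = (-0.6863, +0.7273)
n_6 = (-0.9133, -0.4073)
n_7 = (-0.0654, -0.9979)
  (0,1): δ = 152.15°  ·
  (0,2): δ = 116.07°  ·
  (0,3): δ = 74.10°  ·
  (0,4): δ = 33.14°  ✓
  (0,5): δ = 18.53°  ✓
  (0,6): δ = 89.22°  ·
  (0,7): δ = 151.43°  ·
  (1,2): δ = 143.93°  ·
  (1,3): δ = 101.95°  ·
  (1,4): δ = 60.99°  ·
  (1,5): δ = 9.33°  ✓
  (1,6): δ = 61.37°  ·
  (1,7): δ = 123.58°  ·
  (2,3): δ = 138.02°  ·
  (2,4): δ = 97.07°  ·
  (2,5): δ = 45.40°  ✓
  (2,6): δ = 25.29°  ✓
  (2,7): δ = 87.51°  ·
  (3,4): δ = 139.04°  ·
  (3,5): δ = 87.38°  ·
  (3,6): δ = 16.68°  ✓
  (3,7): δ = 45.53°  ✓
  (4,5): δ = 128.33°  ·
  (4,6): δ = 57.64°  ·
  (4,7): δ = 4.57°  ✓
  (5,6): δ = 109.31°  ·
  (5,7): δ = 47.09°  ✓
  (6,7): δ = 117.79°  ·
antipodal pairs: 9

count = 9; pairs: (0,4), (0,5), (1,5), (2,5), (2,6), (3,6), (3,7), (4,7), (5,7)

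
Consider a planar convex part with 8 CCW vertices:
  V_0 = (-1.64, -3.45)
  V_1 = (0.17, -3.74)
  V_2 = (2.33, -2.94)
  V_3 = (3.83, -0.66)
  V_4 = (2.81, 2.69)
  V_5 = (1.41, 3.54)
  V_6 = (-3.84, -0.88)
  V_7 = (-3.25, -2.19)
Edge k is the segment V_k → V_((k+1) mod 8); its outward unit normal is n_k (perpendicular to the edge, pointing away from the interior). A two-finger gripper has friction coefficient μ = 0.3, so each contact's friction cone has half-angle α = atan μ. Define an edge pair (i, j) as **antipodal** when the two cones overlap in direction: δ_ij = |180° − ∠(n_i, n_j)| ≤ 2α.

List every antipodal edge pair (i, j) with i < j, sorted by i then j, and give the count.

α = atan 0.3 = 16.70°;  2α = 33.40°
n_0 = (-0.1582, -0.9874)
n_1 = (+0.3473, -0.9377)
n_2 = (+0.8354, -0.5496)
n_3 = (+0.9566, +0.2913)
n_4 = (+0.5190, +0.8548)
n_5 = (-0.6440, +0.7650)
n_6 = (-0.9118, -0.4107)
n_7 = (-0.6163, -0.7875)
  (0,1): δ = 150.57°  ·
  (0,2): δ = 114.24°  ·
  (0,3): δ = 63.96°  ·
  (0,4): δ = 22.16°  ✓
  (0,5): δ = 49.20°  ·
  (0,6): δ = 123.35°  ·
  (0,7): δ = 151.06°  ·
  (1,2): δ = 143.66°  ·
  (1,3): δ = 93.39°  ·
  (1,4): δ = 51.59°  ·
  (1,5): δ = 19.77°  ✓
  (1,6): δ = 93.92°  ·
  (1,7): δ = 121.63°  ·
  (2,3): δ = 129.72°  ·
  (2,4): δ = 87.92°  ·
  (2,5): δ = 16.57°  ✓
  (2,6): δ = 57.59°  ·
  (2,7): δ = 85.29°  ·
  (3,4): δ = 138.20°  ·
  (3,5): δ = 66.84°  ·
  (3,6): δ = 7.31°  ✓
  (3,7): δ = 35.02°  ·
  (4,5): δ = 108.64°  ·
  (4,6): δ = 34.49°  ·
  (4,7): δ = 6.78°  ✓
  (5,6): δ = 105.85°  ·
  (5,7): δ = 78.14°  ·
  (6,7): δ = 152.29°  ·
antipodal pairs: 5

count = 5; pairs: (0,4), (1,5), (2,5), (3,6), (4,7)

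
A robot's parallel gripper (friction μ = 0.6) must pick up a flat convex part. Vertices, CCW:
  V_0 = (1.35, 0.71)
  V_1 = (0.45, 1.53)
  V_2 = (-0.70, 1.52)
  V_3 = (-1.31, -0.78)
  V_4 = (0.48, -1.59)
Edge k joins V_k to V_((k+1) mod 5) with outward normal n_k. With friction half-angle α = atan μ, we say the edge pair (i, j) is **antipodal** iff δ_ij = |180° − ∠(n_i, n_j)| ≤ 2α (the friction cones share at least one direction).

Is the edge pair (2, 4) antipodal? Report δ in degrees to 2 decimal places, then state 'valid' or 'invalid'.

α = atan 0.6 = 30.96°;  2α = 61.93°
edge 2: e_2 = (-0.61, -2.30);  n_2 = (-0.9666, +0.2564)
edge 4: e_4 = (+0.87, +2.30);  n_4 = (+0.9353, -0.3538)
∠(n_2, n_4) = 174.13°
δ = |180° − 174.13°| = 5.87°
5.87° ≤ 2α = 61.93°  →  valid

δ = 5.87°, valid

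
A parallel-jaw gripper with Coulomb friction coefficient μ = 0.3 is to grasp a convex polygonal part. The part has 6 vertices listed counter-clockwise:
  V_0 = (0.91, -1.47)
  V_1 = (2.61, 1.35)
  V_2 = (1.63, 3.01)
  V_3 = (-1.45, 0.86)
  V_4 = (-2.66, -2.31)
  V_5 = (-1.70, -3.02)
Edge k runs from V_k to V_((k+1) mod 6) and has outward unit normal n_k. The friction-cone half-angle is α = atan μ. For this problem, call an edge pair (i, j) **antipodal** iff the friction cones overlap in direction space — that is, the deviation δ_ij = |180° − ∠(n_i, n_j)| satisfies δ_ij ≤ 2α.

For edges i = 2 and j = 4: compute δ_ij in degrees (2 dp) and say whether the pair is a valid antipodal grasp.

δ = 71.40°, invalid

α = atan 0.3 = 16.70°;  2α = 33.40°
edge 2: e_2 = (-3.08, -2.15);  n_2 = (-0.5724, +0.8200)
edge 4: e_4 = (+0.96, -0.71);  n_4 = (-0.5946, -0.8040)
∠(n_2, n_4) = 108.60°
δ = |180° − 108.60°| = 71.40°
71.40° > 2α = 33.40°  →  invalid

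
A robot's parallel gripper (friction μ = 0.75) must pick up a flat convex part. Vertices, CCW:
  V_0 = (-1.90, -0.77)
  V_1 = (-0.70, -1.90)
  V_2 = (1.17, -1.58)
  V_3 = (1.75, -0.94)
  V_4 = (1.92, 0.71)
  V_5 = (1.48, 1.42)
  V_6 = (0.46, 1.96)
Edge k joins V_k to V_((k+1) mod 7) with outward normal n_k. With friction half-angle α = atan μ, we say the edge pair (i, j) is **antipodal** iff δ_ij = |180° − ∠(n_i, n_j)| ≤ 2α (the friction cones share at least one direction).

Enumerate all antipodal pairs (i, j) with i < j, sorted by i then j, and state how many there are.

α = atan 0.75 = 36.87°;  2α = 73.74°
n_0 = (-0.6856, -0.7280)
n_1 = (+0.1687, -0.9857)
n_2 = (+0.7410, -0.6715)
n_3 = (+0.9947, -0.1025)
n_4 = (+0.8500, +0.5268)
n_5 = (+0.4679, +0.8838)
n_6 = (-0.7565, +0.6540)
  (0,1): δ = 127.01°  ·
  (0,2): δ = 88.91°  ·
  (0,3): δ = 52.60°  ✓
  (0,4): δ = 14.93°  ✓
  (0,5): δ = 15.38°  ✓
  (0,6): δ = 92.44°  ·
  (1,2): δ = 141.90°  ·
  (1,3): δ = 105.59°  ·
  (1,4): δ = 67.92°  ✓
  (1,5): δ = 37.61°  ✓
  (1,6): δ = 39.45°  ✓
  (2,3): δ = 143.70°  ·
  (2,4): δ = 106.03°  ·
  (2,5): δ = 75.71°  ·
  (2,6): δ = 1.34°  ✓
  (3,4): δ = 142.33°  ·
  (3,5): δ = 112.01°  ·
  (3,6): δ = 34.96°  ✓
  (4,5): δ = 149.68°  ·
  (4,6): δ = 72.63°  ✓
  (5,6): δ = 102.95°  ·
antipodal pairs: 9

count = 9; pairs: (0,3), (0,4), (0,5), (1,4), (1,5), (1,6), (2,6), (3,6), (4,6)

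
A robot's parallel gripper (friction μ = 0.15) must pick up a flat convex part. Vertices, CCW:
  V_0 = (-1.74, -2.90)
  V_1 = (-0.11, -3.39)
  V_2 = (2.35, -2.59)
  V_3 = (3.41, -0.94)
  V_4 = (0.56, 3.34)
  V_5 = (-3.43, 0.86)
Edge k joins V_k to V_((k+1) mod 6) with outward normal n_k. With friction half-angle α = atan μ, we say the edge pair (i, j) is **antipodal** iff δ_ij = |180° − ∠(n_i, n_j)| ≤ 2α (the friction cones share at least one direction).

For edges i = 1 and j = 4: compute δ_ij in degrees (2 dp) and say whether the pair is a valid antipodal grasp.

α = atan 0.15 = 8.53°;  2α = 17.06°
edge 1: e_1 = (+2.46, +0.80);  n_1 = (+0.3093, -0.9510)
edge 4: e_4 = (-3.99, -2.48);  n_4 = (-0.5279, +0.8493)
∠(n_1, n_4) = 166.15°
δ = |180° − 166.15°| = 13.85°
13.85° ≤ 2α = 17.06°  →  valid

δ = 13.85°, valid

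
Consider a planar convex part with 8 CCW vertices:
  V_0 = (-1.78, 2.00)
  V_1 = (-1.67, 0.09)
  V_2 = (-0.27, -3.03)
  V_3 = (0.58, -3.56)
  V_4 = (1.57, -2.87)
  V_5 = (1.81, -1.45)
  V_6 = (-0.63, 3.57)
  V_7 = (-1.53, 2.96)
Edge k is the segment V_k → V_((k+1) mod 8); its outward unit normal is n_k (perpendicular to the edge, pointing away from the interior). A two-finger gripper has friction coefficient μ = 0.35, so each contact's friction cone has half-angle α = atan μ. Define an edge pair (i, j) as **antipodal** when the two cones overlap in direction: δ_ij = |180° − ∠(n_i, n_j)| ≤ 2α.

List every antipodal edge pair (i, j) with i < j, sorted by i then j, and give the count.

α = atan 0.35 = 19.29°;  2α = 38.58°
n_0 = (-0.9983, -0.0575)
n_1 = (-0.9124, -0.4094)
n_2 = (-0.5291, -0.8486)
n_3 = (+0.5718, -0.8204)
n_4 = (+0.9860, -0.1667)
n_5 = (+0.8994, +0.4372)
n_6 = (-0.5611, +0.8278)
n_7 = (-0.9677, +0.2520)
  (0,1): δ = 159.13°  ·
  (0,2): δ = 125.24°  ·
  (0,3): δ = 58.42°  ·
  (0,4): δ = 12.89°  ✓
  (0,5): δ = 22.63°  ✓
  (0,6): δ = 120.83°  ·
  (0,7): δ = 162.11°  ·
  (1,2): δ = 146.11°  ·
  (1,3): δ = 79.29°  ·
  (1,4): δ = 33.76°  ✓
  (1,5): δ = 1.76°  ✓
  (1,6): δ = 99.96°  ·
  (1,7): δ = 141.24°  ·
  (2,3): δ = 113.18°  ·
  (2,4): δ = 67.65°  ·
  (2,5): δ = 32.13°  ✓
  (2,6): δ = 66.07°  ·
  (2,7): δ = 107.35°  ·
  (3,4): δ = 134.47°  ·
  (3,5): δ = 98.95°  ·
  (3,6): δ = 0.75°  ✓
  (3,7): δ = 40.53°  ·
  (4,5): δ = 144.48°  ·
  (4,6): δ = 46.28°  ·
  (4,7): δ = 5.00°  ✓
  (5,6): δ = 81.79°  ·
  (5,7): δ = 40.52°  ·
  (6,7): δ = 138.73°  ·
antipodal pairs: 7

count = 7; pairs: (0,4), (0,5), (1,4), (1,5), (2,5), (3,6), (4,7)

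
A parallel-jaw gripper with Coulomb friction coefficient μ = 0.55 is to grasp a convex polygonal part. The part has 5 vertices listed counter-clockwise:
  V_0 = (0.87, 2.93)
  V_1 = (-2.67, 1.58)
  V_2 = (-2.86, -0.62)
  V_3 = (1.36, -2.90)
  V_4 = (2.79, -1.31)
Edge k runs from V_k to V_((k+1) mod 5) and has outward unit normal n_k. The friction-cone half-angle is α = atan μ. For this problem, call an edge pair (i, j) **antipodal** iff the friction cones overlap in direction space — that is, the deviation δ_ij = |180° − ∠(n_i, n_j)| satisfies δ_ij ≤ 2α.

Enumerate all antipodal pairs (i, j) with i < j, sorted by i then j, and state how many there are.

α = atan 0.55 = 28.81°;  2α = 57.62°
n_0 = (-0.3563, +0.9344)
n_1 = (-0.9963, +0.0860)
n_2 = (-0.4753, -0.8798)
n_3 = (+0.7435, -0.6687)
n_4 = (+0.9110, +0.4125)
  (0,1): δ = 115.81°  ·
  (0,2): δ = 49.26°  ✓
  (0,3): δ = 27.16°  ✓
  (0,4): δ = 93.49°  ·
  (1,2): δ = 113.45°  ·
  (1,3): δ = 37.03°  ✓
  (1,4): δ = 29.30°  ✓
  (2,3): δ = 103.59°  ·
  (2,4): δ = 37.26°  ✓
  (3,4): δ = 113.67°  ·
antipodal pairs: 5

count = 5; pairs: (0,2), (0,3), (1,3), (1,4), (2,4)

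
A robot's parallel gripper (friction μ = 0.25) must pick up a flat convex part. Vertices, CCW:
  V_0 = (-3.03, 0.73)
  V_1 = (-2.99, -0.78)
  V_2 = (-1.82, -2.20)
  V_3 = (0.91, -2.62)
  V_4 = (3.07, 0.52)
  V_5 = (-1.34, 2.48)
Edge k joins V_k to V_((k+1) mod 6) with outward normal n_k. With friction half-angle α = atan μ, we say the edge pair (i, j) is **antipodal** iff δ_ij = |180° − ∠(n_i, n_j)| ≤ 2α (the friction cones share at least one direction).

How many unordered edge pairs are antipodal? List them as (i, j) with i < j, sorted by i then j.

α = atan 0.25 = 14.04°;  2α = 28.07°
n_0 = (-0.9996, -0.0265)
n_1 = (-0.7718, -0.6359)
n_2 = (-0.1521, -0.9884)
n_3 = (+0.8239, -0.5668)
n_4 = (+0.4061, +0.9138)
n_5 = (-0.7193, +0.6947)
  (0,1): δ = 142.03°  ·
  (0,2): δ = 100.26°  ·
  (0,3): δ = 36.04°  ·
  (0,4): δ = 64.52°  ·
  (0,5): δ = 134.48°  ·
  (1,2): δ = 138.23°  ·
  (1,3): δ = 74.01°  ·
  (1,4): δ = 26.55°  ✓
  (1,5): δ = 96.51°  ·
  (2,3): δ = 115.78°  ·
  (2,4): δ = 15.22°  ✓
  (2,5): δ = 54.75°  ·
  (3,4): δ = 79.44°  ·
  (3,5): δ = 9.48°  ✓
  (4,5): δ = 110.04°  ·
antipodal pairs: 3

count = 3; pairs: (1,4), (2,4), (3,5)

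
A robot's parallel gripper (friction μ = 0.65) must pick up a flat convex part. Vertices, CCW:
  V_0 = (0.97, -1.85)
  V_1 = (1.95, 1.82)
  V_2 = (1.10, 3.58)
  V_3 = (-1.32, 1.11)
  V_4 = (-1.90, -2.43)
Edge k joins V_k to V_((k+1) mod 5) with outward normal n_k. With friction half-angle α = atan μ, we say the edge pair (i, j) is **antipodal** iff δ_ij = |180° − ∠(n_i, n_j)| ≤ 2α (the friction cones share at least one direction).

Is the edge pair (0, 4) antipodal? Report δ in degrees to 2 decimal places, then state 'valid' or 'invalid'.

α = atan 0.65 = 33.02°;  2α = 66.05°
edge 0: e_0 = (+0.98, +3.67);  n_0 = (+0.9661, -0.2580)
edge 4: e_4 = (+2.87, +0.58);  n_4 = (+0.1981, -0.9802)
∠(n_0, n_4) = 63.62°
δ = |180° − 63.62°| = 116.38°
116.38° > 2α = 66.05°  →  invalid

δ = 116.38°, invalid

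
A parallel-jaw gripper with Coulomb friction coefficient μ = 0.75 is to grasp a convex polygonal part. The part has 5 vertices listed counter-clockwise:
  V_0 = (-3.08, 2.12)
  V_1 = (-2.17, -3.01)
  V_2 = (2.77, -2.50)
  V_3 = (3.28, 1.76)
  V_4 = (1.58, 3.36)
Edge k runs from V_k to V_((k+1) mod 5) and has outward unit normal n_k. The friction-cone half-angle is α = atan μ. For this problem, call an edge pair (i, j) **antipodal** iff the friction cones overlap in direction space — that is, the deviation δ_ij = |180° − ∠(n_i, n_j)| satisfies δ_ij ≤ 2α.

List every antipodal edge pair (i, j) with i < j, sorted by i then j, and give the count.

count = 5; pairs: (0,2), (0,3), (1,3), (1,4), (2,4)

α = atan 0.75 = 36.87°;  2α = 73.74°
n_0 = (-0.9846, -0.1747)
n_1 = (+0.1027, -0.9947)
n_2 = (+0.9929, -0.1189)
n_3 = (+0.6854, +0.7282)
n_4 = (-0.2571, +0.9664)
  (0,1): δ = 94.16°  ·
  (0,2): δ = 16.89°  ✓
  (0,3): δ = 36.68°  ✓
  (0,4): δ = 94.84°  ·
  (1,2): δ = 102.72°  ·
  (1,3): δ = 49.16°  ✓
  (1,4): δ = 9.01°  ✓
  (2,3): δ = 126.44°  ·
  (2,4): δ = 68.27°  ✓
  (3,4): δ = 121.83°  ·
antipodal pairs: 5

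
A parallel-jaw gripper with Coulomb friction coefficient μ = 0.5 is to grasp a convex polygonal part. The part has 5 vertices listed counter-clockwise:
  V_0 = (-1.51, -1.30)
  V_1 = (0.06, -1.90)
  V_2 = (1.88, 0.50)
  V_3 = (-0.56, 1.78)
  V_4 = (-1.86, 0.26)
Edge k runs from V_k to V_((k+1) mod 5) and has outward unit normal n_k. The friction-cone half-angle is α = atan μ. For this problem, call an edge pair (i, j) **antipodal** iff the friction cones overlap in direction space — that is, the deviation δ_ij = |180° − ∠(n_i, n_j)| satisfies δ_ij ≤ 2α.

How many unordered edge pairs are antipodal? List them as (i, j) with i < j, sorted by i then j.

count = 4; pairs: (0,2), (1,3), (1,4), (2,4)

α = atan 0.5 = 26.57°;  2α = 53.13°
n_0 = (-0.3570, -0.9341)
n_1 = (+0.7968, -0.6042)
n_2 = (+0.4645, +0.8855)
n_3 = (-0.7600, +0.6500)
n_4 = (-0.9757, -0.2189)
  (0,1): δ = 106.26°  ·
  (0,2): δ = 6.77°  ✓
  (0,3): δ = 70.38°  ·
  (0,4): δ = 123.56°  ·
  (1,2): δ = 80.51°  ·
  (1,3): δ = 3.36°  ✓
  (1,4): δ = 49.82°  ✓
  (2,3): δ = 102.86°  ·
  (2,4): δ = 49.67°  ✓
  (3,4): δ = 126.82°  ·
antipodal pairs: 4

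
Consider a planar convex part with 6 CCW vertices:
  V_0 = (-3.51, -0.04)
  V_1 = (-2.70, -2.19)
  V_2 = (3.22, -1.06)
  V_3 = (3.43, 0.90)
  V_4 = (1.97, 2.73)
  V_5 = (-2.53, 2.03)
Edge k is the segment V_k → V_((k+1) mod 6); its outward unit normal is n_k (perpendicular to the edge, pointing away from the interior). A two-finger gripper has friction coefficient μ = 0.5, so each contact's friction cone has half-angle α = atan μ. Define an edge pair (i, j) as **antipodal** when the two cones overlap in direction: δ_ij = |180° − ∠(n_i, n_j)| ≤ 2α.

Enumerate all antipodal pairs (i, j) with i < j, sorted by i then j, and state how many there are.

α = atan 0.5 = 26.57°;  2α = 53.13°
n_0 = (-0.9358, -0.3526)
n_1 = (+0.1875, -0.9823)
n_2 = (+0.9943, -0.1065)
n_3 = (+0.7817, +0.6237)
n_4 = (-0.1537, +0.9881)
n_5 = (-0.9038, +0.4279)
  (0,1): δ = 99.84°  ·
  (0,2): δ = 26.76°  ✓
  (0,3): δ = 17.94°  ✓
  (0,4): δ = 78.20°  ·
  (0,5): δ = 134.02°  ·
  (1,2): δ = 106.92°  ·
  (1,3): δ = 62.22°  ·
  (1,4): δ = 1.96°  ✓
  (1,5): δ = 53.86°  ·
  (2,3): δ = 135.30°  ·
  (2,4): δ = 75.04°  ·
  (2,5): δ = 19.22°  ✓
  (3,4): δ = 119.74°  ·
  (3,5): δ = 63.92°  ·
  (4,5): δ = 124.18°  ·
antipodal pairs: 4

count = 4; pairs: (0,2), (0,3), (1,4), (2,5)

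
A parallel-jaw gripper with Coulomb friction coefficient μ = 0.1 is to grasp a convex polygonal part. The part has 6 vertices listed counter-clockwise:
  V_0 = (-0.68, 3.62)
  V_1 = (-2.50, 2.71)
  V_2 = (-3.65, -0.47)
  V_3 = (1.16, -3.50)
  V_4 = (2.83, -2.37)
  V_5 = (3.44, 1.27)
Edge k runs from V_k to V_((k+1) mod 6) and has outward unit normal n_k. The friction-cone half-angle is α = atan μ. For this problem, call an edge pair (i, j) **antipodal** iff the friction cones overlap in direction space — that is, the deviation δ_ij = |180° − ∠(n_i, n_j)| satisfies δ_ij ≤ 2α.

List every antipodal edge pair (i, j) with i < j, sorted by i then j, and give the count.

count = 3; pairs: (0,3), (1,4), (2,5)

α = atan 0.1 = 5.71°;  2α = 11.42°
n_0 = (-0.4472, +0.8944)
n_1 = (-0.9404, +0.3401)
n_2 = (-0.5330, -0.8461)
n_3 = (+0.5604, -0.8282)
n_4 = (+0.9862, -0.1653)
n_5 = (+0.4955, +0.8686)
  (0,1): δ = 136.45°  ·
  (0,2): δ = 58.77°  ·
  (0,3): δ = 7.52°  ✓
  (0,4): δ = 53.92°  ·
  (0,5): δ = 123.74°  ·
  (1,2): δ = 102.33°  ·
  (1,3): δ = 36.03°  ·
  (1,4): δ = 10.37°  ✓
  (1,5): δ = 80.18°  ·
  (2,3): δ = 113.71°  ·
  (2,4): δ = 67.30°  ·
  (2,5): δ = 2.51°  ✓
  (3,4): δ = 133.60°  ·
  (3,5): δ = 63.78°  ·
  (4,5): δ = 110.19°  ·
antipodal pairs: 3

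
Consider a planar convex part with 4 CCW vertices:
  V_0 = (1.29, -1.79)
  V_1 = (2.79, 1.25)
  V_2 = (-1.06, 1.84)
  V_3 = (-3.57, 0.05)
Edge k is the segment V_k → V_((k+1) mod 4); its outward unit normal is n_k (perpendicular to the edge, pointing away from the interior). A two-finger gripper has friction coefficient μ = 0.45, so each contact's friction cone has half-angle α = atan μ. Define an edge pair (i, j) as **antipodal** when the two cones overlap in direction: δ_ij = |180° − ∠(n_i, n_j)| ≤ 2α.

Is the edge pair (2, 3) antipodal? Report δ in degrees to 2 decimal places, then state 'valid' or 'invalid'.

δ = 56.23°, invalid

α = atan 0.45 = 24.23°;  2α = 48.46°
edge 2: e_2 = (-2.51, -1.79);  n_2 = (-0.5806, +0.8142)
edge 3: e_3 = (+4.86, -1.84);  n_3 = (-0.3541, -0.9352)
∠(n_2, n_3) = 123.77°
δ = |180° − 123.77°| = 56.23°
56.23° > 2α = 48.46°  →  invalid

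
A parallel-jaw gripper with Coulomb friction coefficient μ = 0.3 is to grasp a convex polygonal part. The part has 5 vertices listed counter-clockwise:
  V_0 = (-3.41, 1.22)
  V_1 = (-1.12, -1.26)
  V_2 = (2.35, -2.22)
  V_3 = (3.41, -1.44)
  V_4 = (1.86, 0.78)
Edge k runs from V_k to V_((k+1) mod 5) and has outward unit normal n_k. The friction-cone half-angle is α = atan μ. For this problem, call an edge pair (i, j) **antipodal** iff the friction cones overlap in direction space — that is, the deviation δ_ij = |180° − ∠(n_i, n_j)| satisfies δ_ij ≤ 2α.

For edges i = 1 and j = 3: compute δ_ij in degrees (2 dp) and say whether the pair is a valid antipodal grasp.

α = atan 0.3 = 16.70°;  2α = 33.40°
edge 1: e_1 = (+3.47, -0.96);  n_1 = (-0.2666, -0.9638)
edge 3: e_3 = (-1.55, +2.22);  n_3 = (+0.8199, +0.5725)
∠(n_1, n_3) = 140.39°
δ = |180° − 140.39°| = 39.61°
39.61° > 2α = 33.40°  →  invalid

δ = 39.61°, invalid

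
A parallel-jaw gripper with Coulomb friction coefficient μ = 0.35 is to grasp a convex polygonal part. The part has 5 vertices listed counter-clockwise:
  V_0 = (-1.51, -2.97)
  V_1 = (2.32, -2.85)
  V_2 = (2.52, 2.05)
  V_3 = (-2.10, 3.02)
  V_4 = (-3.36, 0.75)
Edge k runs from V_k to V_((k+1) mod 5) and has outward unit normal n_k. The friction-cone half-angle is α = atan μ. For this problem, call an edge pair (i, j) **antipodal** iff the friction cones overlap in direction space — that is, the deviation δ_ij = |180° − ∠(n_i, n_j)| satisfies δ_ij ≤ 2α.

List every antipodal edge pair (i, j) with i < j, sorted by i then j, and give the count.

α = atan 0.35 = 19.29°;  2α = 38.58°
n_0 = (+0.0313, -0.9995)
n_1 = (+0.9992, -0.0408)
n_2 = (+0.2055, +0.9787)
n_3 = (-0.8743, +0.4853)
n_4 = (-0.8954, -0.4453)
  (0,1): δ = 94.13°  ·
  (0,2): δ = 13.65°  ✓
  (0,3): δ = 59.17°  ·
  (0,4): δ = 114.65°  ·
  (1,2): δ = 99.52°  ·
  (1,3): δ = 26.70°  ✓
  (1,4): δ = 28.78°  ✓
  (2,3): δ = 107.18°  ·
  (2,4): δ = 51.70°  ·
  (3,4): δ = 124.53°  ·
antipodal pairs: 3

count = 3; pairs: (0,2), (1,3), (1,4)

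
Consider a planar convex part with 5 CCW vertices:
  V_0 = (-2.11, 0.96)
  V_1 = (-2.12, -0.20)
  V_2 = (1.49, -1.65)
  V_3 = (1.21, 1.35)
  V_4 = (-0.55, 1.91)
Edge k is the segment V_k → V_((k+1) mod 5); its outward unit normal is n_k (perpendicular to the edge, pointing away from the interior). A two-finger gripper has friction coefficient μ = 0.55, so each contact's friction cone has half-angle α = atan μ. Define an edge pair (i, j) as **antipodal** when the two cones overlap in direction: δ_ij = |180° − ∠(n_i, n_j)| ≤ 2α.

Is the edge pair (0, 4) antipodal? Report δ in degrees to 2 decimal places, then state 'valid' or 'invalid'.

α = atan 0.55 = 28.81°;  2α = 57.62°
edge 0: e_0 = (-0.01, -1.16);  n_0 = (-1.0000, +0.0086)
edge 4: e_4 = (-1.56, -0.95);  n_4 = (-0.5201, +0.8541)
∠(n_0, n_4) = 58.17°
δ = |180° − 58.17°| = 121.83°
121.83° > 2α = 57.62°  →  invalid

δ = 121.83°, invalid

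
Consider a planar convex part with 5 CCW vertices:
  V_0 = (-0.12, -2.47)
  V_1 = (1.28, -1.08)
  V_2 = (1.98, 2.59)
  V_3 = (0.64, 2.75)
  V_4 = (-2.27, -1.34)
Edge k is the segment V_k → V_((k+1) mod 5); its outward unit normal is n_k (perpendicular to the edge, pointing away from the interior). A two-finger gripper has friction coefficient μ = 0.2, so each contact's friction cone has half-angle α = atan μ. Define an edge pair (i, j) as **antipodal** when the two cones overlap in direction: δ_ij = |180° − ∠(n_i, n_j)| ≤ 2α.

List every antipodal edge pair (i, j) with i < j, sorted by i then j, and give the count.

count = 2; pairs: (0,3), (2,4)

α = atan 0.2 = 11.31°;  2α = 22.62°
n_0 = (+0.7046, -0.7096)
n_1 = (+0.9823, -0.1874)
n_2 = (+0.1186, +0.9929)
n_3 = (-0.8148, +0.5797)
n_4 = (-0.4652, -0.8852)
  (0,1): δ = 145.59°  ·
  (0,2): δ = 51.60°  ·
  (0,3): δ = 9.77°  ✓
  (0,4): δ = 107.48°  ·
  (1,2): δ = 86.01°  ·
  (1,3): δ = 24.63°  ·
  (1,4): δ = 73.07°  ·
  (2,3): δ = 118.62°  ·
  (2,4): δ = 20.92°  ✓
  (3,4): δ = 82.29°  ·
antipodal pairs: 2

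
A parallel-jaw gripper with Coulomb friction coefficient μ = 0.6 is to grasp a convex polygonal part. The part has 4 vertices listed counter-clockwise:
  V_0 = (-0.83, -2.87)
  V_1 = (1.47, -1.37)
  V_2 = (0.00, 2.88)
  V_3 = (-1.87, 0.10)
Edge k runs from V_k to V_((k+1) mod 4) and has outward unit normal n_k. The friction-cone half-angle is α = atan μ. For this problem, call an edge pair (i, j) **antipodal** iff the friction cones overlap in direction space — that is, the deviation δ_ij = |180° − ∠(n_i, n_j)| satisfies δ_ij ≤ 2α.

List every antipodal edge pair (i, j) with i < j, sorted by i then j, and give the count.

count = 3; pairs: (0,2), (1,2), (1,3)

α = atan 0.6 = 30.96°;  2α = 61.93°
n_0 = (+0.5463, -0.8376)
n_1 = (+0.9451, +0.3269)
n_2 = (-0.8297, +0.5581)
n_3 = (-0.9438, -0.3305)
  (0,1): δ = 104.03°  ·
  (0,2): δ = 22.96°  ✓
  (0,3): δ = 76.19°  ·
  (1,2): δ = 53.01°  ✓
  (1,3): δ = 0.22°  ✓
  (2,3): δ = 126.77°  ·
antipodal pairs: 3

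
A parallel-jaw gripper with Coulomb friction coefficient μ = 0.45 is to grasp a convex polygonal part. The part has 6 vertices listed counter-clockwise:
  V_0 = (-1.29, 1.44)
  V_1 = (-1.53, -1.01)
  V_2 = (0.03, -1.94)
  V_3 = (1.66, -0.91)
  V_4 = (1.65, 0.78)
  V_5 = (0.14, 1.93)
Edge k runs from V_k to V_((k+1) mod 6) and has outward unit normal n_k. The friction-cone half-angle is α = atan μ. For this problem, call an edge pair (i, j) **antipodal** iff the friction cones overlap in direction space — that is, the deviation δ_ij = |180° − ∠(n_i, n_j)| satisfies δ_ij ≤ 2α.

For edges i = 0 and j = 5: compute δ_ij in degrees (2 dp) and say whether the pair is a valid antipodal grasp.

δ = 114.51°, invalid

α = atan 0.45 = 24.23°;  2α = 48.46°
edge 0: e_0 = (-0.24, -2.45);  n_0 = (-0.9952, +0.0975)
edge 5: e_5 = (-1.43, -0.49);  n_5 = (-0.3242, +0.9460)
∠(n_0, n_5) = 65.49°
δ = |180° − 65.49°| = 114.51°
114.51° > 2α = 48.46°  →  invalid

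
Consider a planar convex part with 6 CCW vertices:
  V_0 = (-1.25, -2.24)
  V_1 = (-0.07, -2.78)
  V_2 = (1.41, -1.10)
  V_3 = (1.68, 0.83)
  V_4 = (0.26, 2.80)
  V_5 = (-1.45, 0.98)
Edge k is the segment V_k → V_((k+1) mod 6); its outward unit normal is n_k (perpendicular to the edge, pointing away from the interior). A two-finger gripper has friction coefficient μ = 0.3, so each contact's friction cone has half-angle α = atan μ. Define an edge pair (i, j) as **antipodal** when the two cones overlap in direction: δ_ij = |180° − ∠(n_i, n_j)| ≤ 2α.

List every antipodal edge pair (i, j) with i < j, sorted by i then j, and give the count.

α = atan 0.3 = 16.70°;  2α = 33.40°
n_0 = (-0.4161, -0.9093)
n_1 = (+0.7504, -0.6610)
n_2 = (+0.9904, -0.1385)
n_3 = (+0.8112, +0.5847)
n_4 = (-0.7288, +0.6847)
n_5 = (-0.9981, -0.0620)
  (0,1): δ = 106.79°  ·
  (0,2): δ = 73.37°  ·
  (0,3): δ = 29.63°  ✓
  (0,4): δ = 71.37°  ·
  (0,5): δ = 118.14°  ·
  (1,2): δ = 146.59°  ·
  (1,3): δ = 102.84°  ·
  (1,4): δ = 1.84°  ✓
  (1,5): δ = 44.93°  ·
  (2,3): δ = 136.25°  ·
  (2,4): δ = 35.25°  ·
  (2,5): δ = 11.52°  ✓
  (3,4): δ = 79.00°  ·
  (3,5): δ = 32.23°  ✓
  (4,5): δ = 133.23°  ·
antipodal pairs: 4

count = 4; pairs: (0,3), (1,4), (2,5), (3,5)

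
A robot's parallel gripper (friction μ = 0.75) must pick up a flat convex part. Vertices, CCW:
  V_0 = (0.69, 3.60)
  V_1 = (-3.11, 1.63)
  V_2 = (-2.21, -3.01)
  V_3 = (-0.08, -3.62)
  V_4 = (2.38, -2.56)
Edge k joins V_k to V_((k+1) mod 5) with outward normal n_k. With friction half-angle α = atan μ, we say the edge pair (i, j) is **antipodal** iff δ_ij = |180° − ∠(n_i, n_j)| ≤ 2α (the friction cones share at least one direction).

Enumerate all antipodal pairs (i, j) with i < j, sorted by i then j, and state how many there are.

count = 4; pairs: (0,2), (0,3), (1,4), (2,4)

α = atan 0.75 = 36.87°;  2α = 73.74°
n_0 = (-0.4602, +0.8878)
n_1 = (-0.9817, -0.1904)
n_2 = (-0.2753, -0.9614)
n_3 = (+0.3957, -0.9184)
n_4 = (+0.9644, +0.2646)
  (0,1): δ = 106.43°  ·
  (0,2): δ = 43.38°  ✓
  (0,3): δ = 4.09°  ✓
  (0,4): δ = 77.94°  ·
  (1,2): δ = 116.96°  ·
  (1,3): δ = 77.67°  ·
  (1,4): δ = 4.36°  ✓
  (2,3): δ = 140.71°  ·
  (2,4): δ = 58.68°  ✓
  (3,4): δ = 97.97°  ·
antipodal pairs: 4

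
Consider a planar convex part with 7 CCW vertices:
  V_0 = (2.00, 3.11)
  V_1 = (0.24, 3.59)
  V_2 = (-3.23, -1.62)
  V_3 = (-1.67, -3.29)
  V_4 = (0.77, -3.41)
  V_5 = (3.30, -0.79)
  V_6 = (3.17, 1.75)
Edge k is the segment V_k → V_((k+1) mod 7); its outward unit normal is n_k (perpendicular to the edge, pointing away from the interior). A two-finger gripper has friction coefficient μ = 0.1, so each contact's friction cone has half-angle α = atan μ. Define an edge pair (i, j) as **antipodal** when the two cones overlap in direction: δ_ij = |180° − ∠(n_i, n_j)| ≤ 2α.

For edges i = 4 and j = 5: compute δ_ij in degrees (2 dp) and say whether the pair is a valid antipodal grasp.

δ = 133.07°, invalid

α = atan 0.1 = 5.71°;  2α = 11.42°
edge 4: e_4 = (+2.53, +2.62);  n_4 = (+0.7194, -0.6946)
edge 5: e_5 = (-0.13, +2.54);  n_5 = (+0.9987, +0.0511)
∠(n_4, n_5) = 46.93°
δ = |180° − 46.93°| = 133.07°
133.07° > 2α = 11.42°  →  invalid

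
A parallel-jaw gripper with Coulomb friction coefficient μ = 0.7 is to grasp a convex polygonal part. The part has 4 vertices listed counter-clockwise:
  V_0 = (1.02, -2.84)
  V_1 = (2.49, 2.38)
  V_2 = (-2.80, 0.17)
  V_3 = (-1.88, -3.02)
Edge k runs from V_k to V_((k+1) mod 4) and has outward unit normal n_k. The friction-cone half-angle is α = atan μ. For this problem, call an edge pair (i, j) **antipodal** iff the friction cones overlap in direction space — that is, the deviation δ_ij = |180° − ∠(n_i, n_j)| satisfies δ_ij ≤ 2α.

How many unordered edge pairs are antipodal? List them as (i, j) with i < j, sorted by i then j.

count = 3; pairs: (0,1), (0,2), (1,3)

α = atan 0.7 = 34.99°;  2α = 69.98°
n_0 = (+0.9626, -0.2711)
n_1 = (-0.3855, +0.9227)
n_2 = (-0.9608, -0.2771)
n_3 = (+0.0619, -0.9981)
  (0,1): δ = 51.60°  ✓
  (0,2): δ = 31.82°  ✓
  (0,3): δ = 109.28°  ·
  (1,2): δ = 96.59°  ·
  (1,3): δ = 19.12°  ✓
  (2,3): δ = 102.54°  ·
antipodal pairs: 3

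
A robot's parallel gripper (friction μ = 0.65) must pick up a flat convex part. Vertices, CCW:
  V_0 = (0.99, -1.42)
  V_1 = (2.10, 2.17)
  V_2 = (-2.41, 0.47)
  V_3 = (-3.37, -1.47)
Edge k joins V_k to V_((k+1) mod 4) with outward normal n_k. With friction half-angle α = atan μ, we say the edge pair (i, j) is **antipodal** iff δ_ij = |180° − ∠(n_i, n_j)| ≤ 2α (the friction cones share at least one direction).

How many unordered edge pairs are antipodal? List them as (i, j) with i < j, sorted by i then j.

count = 4; pairs: (0,1), (0,2), (1,3), (2,3)

α = atan 0.65 = 33.02°;  2α = 66.05°
n_0 = (+0.9554, -0.2954)
n_1 = (-0.3527, +0.9357)
n_2 = (-0.8963, +0.4435)
n_3 = (+0.0115, -0.9999)
  (0,1): δ = 52.17°  ✓
  (0,2): δ = 9.15°  ✓
  (0,3): δ = 107.84°  ·
  (1,2): δ = 136.98°  ·
  (1,3): δ = 20.00°  ✓
  (2,3): δ = 63.01°  ✓
antipodal pairs: 4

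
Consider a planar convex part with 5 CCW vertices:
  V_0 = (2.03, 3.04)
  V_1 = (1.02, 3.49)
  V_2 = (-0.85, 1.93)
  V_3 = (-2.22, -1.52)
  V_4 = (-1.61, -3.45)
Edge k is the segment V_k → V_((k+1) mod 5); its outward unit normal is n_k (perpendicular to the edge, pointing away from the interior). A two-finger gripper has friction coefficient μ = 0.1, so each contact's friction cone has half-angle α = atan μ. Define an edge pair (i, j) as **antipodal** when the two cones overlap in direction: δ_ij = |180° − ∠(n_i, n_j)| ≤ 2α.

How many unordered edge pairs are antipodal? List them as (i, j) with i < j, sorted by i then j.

α = atan 0.1 = 5.71°;  2α = 11.42°
n_0 = (+0.4070, +0.9134)
n_1 = (-0.6406, +0.7679)
n_2 = (-0.9294, +0.3691)
n_3 = (-0.9535, -0.3014)
n_4 = (+0.8722, -0.4892)
  (0,1): δ = 116.15°  ·
  (0,2): δ = 87.64°  ·
  (0,3): δ = 48.45°  ·
  (0,4): δ = 84.73°  ·
  (1,2): δ = 151.49°  ·
  (1,3): δ = 112.30°  ·
  (1,4): δ = 20.88°  ·
  (2,3): δ = 140.80°  ·
  (2,4): δ = 7.63°  ✓
  (3,4): δ = 46.83°  ·
antipodal pairs: 1

count = 1; pairs: (2,4)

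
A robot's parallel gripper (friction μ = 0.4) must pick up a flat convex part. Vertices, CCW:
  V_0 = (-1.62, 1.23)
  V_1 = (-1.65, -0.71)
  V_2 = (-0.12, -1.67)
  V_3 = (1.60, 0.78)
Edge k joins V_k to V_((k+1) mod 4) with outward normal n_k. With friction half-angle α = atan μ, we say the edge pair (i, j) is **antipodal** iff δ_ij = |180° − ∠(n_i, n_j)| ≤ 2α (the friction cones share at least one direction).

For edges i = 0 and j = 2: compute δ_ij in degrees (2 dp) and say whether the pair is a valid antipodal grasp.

α = atan 0.4 = 21.80°;  2α = 43.60°
edge 0: e_0 = (-0.03, -1.94);  n_0 = (-0.9999, +0.0155)
edge 2: e_2 = (+1.72, +2.45);  n_2 = (+0.8184, -0.5746)
∠(n_0, n_2) = 145.82°
δ = |180° − 145.82°| = 34.18°
34.18° ≤ 2α = 43.60°  →  valid

δ = 34.18°, valid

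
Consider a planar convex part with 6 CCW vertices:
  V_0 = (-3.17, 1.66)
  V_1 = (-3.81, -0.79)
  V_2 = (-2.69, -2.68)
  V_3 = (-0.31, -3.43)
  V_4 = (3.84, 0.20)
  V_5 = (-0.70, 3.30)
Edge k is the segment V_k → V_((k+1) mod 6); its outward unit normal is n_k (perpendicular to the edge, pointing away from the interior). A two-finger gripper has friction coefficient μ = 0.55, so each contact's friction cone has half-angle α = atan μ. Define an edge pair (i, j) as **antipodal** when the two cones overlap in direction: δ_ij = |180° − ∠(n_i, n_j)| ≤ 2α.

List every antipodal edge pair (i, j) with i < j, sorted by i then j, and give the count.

count = 5; pairs: (0,3), (1,4), (2,4), (2,5), (3,5)

α = atan 0.55 = 28.81°;  2α = 57.62°
n_0 = (-0.9675, +0.2527)
n_1 = (-0.8603, -0.5098)
n_2 = (-0.3006, -0.9538)
n_3 = (+0.6584, -0.7527)
n_4 = (+0.5639, +0.8258)
n_5 = (-0.5531, +0.8331)
  (0,1): δ = 134.71°  ·
  (0,2): δ = 92.85°  ·
  (0,3): δ = 34.18°  ✓
  (0,4): δ = 70.31°  ·
  (0,5): δ = 138.22°  ·
  (1,2): δ = 138.14°  ·
  (1,3): δ = 79.47°  ·
  (1,4): δ = 25.02°  ✓
  (1,5): δ = 92.93°  ·
  (2,3): δ = 121.33°  ·
  (2,4): δ = 16.84°  ✓
  (2,5): δ = 51.07°  ✓
  (3,4): δ = 75.50°  ·
  (3,5): δ = 7.59°  ✓
  (4,5): δ = 112.09°  ·
antipodal pairs: 5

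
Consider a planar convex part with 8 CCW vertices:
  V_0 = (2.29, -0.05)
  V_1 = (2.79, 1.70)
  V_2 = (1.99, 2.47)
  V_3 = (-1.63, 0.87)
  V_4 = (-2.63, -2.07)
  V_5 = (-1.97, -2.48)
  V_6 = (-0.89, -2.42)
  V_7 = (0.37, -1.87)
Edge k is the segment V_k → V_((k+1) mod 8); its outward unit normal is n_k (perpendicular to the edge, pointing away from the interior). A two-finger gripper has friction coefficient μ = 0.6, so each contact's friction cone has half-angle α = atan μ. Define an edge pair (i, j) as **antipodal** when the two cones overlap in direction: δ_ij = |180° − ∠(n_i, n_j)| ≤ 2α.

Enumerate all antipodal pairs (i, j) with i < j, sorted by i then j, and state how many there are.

count = 10; pairs: (0,2), (0,3), (1,4), (1,5), (2,4), (2,5), (2,6), (2,7), (3,6), (3,7)

α = atan 0.6 = 30.96°;  2α = 61.93°
n_0 = (+0.9615, -0.2747)
n_1 = (+0.6935, +0.7205)
n_2 = (-0.4043, +0.9146)
n_3 = (-0.9467, +0.3220)
n_4 = (-0.5277, -0.8494)
n_5 = (+0.0555, -0.9985)
n_6 = (+0.4001, -0.9165)
n_7 = (+0.6880, -0.7258)
  (0,1): δ = 117.96°  ·
  (0,2): δ = 50.21°  ✓
  (0,3): δ = 2.84°  ✓
  (0,4): δ = 74.10°  ·
  (0,5): δ = 109.13°  ·
  (0,6): δ = 129.53°  ·
  (0,7): δ = 149.41°  ·
  (1,2): δ = 112.25°  ·
  (1,3): δ = 64.88°  ·
  (1,4): δ = 12.06°  ✓
  (1,5): δ = 47.09°  ✓
  (1,6): δ = 67.49°  ·
  (1,7): δ = 87.37°  ·
  (2,3): δ = 132.63°  ·
  (2,4): δ = 55.69°  ✓
  (2,5): δ = 20.67°  ✓
  (2,6): δ = 0.26°  ✓
  (2,7): δ = 19.62°  ✓
  (3,4): δ = 103.06°  ·
  (3,5): δ = 68.04°  ·
  (3,6): δ = 47.63°  ✓
  (3,7): δ = 27.75°  ✓
  (4,5): δ = 144.97°  ·
  (4,6): δ = 124.57°  ·
  (4,7): δ = 104.68°  ·
  (5,6): δ = 159.60°  ·
  (5,7): δ = 139.71°  ·
  (6,7): δ = 160.11°  ·
antipodal pairs: 10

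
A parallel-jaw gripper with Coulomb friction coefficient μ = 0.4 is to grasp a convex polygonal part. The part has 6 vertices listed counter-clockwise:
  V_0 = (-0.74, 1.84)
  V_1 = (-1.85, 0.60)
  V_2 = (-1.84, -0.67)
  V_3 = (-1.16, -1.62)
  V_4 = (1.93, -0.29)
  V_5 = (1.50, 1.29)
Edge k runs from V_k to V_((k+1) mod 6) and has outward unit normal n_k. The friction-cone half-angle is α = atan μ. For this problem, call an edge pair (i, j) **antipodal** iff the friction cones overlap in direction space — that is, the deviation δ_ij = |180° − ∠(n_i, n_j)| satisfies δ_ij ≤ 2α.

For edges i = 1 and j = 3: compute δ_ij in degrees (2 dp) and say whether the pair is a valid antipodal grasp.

α = atan 0.4 = 21.80°;  2α = 43.60°
edge 1: e_1 = (+0.01, -1.27);  n_1 = (-1.0000, -0.0079)
edge 3: e_3 = (+3.09, +1.33);  n_3 = (+0.3954, -0.9185)
∠(n_1, n_3) = 112.84°
δ = |180° − 112.84°| = 67.16°
67.16° > 2α = 43.60°  →  invalid

δ = 67.16°, invalid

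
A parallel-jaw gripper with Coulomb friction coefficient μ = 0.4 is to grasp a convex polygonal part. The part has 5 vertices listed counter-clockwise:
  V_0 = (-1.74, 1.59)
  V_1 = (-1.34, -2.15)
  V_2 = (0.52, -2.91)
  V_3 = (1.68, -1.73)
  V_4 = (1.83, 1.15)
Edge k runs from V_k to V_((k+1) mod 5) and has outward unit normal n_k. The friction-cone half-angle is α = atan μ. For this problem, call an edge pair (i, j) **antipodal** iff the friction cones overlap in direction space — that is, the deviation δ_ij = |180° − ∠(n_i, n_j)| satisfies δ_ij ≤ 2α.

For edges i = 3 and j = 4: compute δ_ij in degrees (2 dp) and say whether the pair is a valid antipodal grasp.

δ = 94.04°, invalid

α = atan 0.4 = 21.80°;  2α = 43.60°
edge 3: e_3 = (+0.15, +2.88);  n_3 = (+0.9986, -0.0520)
edge 4: e_4 = (-3.57, +0.44);  n_4 = (+0.1223, +0.9925)
∠(n_3, n_4) = 85.96°
δ = |180° − 85.96°| = 94.04°
94.04° > 2α = 43.60°  →  invalid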